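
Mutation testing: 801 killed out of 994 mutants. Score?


Mutation score = killed / total * 100
Mutation score = 801 / 994 * 100
Mutation score = 80.58%

80.58%


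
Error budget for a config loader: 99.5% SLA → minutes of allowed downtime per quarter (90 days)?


Formula: allowed downtime = period * (100 - SLA) / 100
Period (quarter (90 days)) = 129600 minutes
Unavailability fraction = (100 - 99.5) / 100
Allowed downtime = 129600 * (100 - 99.5) / 100
Allowed downtime = 648.0 minutes

648.0 minutes


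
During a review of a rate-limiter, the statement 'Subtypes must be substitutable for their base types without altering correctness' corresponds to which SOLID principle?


This describes the Liskov Substitution Principle (LSP)

Liskov Substitution Principle (LSP)


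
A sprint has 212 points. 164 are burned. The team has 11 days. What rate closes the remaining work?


Formula: Required rate = Remaining points / Days left
Remaining = 212 - 164 = 48 points
Required rate = 48 / 11 = 4.36 points/day

4.36 points/day


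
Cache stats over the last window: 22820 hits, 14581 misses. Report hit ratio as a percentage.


Formula: hit rate = hits / (hits + misses) * 100
hit rate = 22820 / (22820 + 14581) * 100
hit rate = 22820 / 37401 * 100
hit rate = 61.01%

61.01%


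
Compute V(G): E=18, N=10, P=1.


Formula: V(G) = E - N + 2P
V(G) = 18 - 10 + 2*1
V(G) = 8 + 2
V(G) = 10

10


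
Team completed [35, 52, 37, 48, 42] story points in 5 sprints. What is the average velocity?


Formula: Avg velocity = Total points / Number of sprints
Points: [35, 52, 37, 48, 42]
Sum = 35 + 52 + 37 + 48 + 42 = 214
Avg velocity = 214 / 5 = 42.8 points/sprint

42.8 points/sprint


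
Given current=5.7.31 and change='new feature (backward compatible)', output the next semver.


Current: 5.7.31
Change category: 'new feature (backward compatible)' → minor bump
SemVer rule: minor bump → increment MINOR, reset PATCH to 0 (MAJOR unchanged)
New: 5.8.0

5.8.0


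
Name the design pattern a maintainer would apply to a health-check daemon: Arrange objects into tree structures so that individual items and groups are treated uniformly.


This matches the Composite pattern

Composite


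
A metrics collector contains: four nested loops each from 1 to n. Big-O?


Reasoning: four levels of nesting
Complexity: O(n^4)

O(n^4)


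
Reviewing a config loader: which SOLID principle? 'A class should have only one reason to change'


This describes the Single Responsibility Principle (SRP)

Single Responsibility Principle (SRP)


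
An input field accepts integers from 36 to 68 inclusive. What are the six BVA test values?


Range: [36, 68]
Boundaries: just below min, min, min+1, max-1, max, just above max
Values: [35, 36, 37, 67, 68, 69]

[35, 36, 37, 67, 68, 69]


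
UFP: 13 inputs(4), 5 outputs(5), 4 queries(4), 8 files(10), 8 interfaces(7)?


UFP = EI*4 + EO*5 + EQ*4 + ILF*10 + EIF*7
UFP = 13*4 + 5*5 + 4*4 + 8*10 + 8*7
UFP = 52 + 25 + 16 + 80 + 56
UFP = 229

229


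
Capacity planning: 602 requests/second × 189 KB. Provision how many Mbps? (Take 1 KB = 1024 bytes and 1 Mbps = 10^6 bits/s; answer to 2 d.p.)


Formula: Mbps = payload_bytes * RPS * 8 / 1e6
Payload per request = 189 KB = 189 * 1024 = 193536 bytes
Total bytes/sec = 193536 * 602 = 116508672
Total bits/sec = 116508672 * 8 = 932069376
Mbps = 932069376 / 1e6 = 932.07

932.07 Mbps


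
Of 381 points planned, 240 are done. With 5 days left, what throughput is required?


Formula: Required rate = Remaining points / Days left
Remaining = 381 - 240 = 141 points
Required rate = 141 / 5 = 28.2 points/day

28.2 points/day


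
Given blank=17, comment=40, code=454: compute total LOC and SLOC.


Total LOC = blank + comment + code
Total LOC = 17 + 40 + 454 = 511
SLOC (source only) = code = 454

Total LOC: 511, SLOC: 454


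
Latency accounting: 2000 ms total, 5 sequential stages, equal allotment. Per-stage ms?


Formula: per_stage = total_budget / stages
per_stage = 2000 / 5
per_stage = 400.0 ms

400.0 ms


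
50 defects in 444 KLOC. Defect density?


Defect density = defects / KLOC
Defect density = 50 / 444
Defect density = 0.113 defects/KLOC

0.113 defects/KLOC


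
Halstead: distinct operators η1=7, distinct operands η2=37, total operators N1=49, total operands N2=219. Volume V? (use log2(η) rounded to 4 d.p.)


Formula: V = N * log2(η), where N = N1 + N2 and η = η1 + η2
η = 7 + 37 = 44
N = 49 + 219 = 268
log2(44) ≈ 5.4594
V = 268 * 5.4594 = 1463.12

1463.12


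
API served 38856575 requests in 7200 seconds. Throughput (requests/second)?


Formula: throughput = requests / seconds
throughput = 38856575 / 7200
throughput = 5396.75 requests/second

5396.75 requests/second


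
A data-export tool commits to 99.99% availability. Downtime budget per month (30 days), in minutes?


Formula: allowed downtime = period * (100 - SLA) / 100
Period (month (30 days)) = 43200 minutes
Unavailability fraction = (100 - 99.99) / 100
Allowed downtime = 43200 * (100 - 99.99) / 100
Allowed downtime = 4.32 minutes

4.32 minutes


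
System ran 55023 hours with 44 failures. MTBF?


Formula: MTBF = Total operating time / Number of failures
MTBF = 55023 / 44
MTBF = 1250.52 hours

1250.52 hours


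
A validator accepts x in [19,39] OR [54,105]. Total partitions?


Valid ranges: [19,39] and [54,105]
Class 1: x < 19 — invalid
Class 2: 19 ≤ x ≤ 39 — valid
Class 3: 39 < x < 54 — invalid (gap between ranges)
Class 4: 54 ≤ x ≤ 105 — valid
Class 5: x > 105 — invalid
Total equivalence classes: 5

5 equivalence classes


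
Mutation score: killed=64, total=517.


Mutation score = killed / total * 100
Mutation score = 64 / 517 * 100
Mutation score = 12.38%

12.38%


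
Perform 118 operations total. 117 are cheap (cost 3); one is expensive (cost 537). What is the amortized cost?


Formula: Amortized cost = Total cost / Operations
Total cost = (117 * 3) + (1 * 537)
Total cost = 351 + 537 = 888
Amortized = 888 / 118 = 7.5254

7.5254


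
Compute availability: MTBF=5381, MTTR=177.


Availability = MTBF / (MTBF + MTTR)
Availability = 5381 / (5381 + 177)
Availability = 5381 / 5558
Availability = 96.8154%

96.8154%


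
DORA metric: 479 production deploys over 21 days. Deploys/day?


Formula: deployments per day = releases / days
= 479 / 21
= 22.81 deploys/day
(equivalently, 159.67 deploys/week)

22.81 deploys/day


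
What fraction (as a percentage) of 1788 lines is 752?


Coverage = covered / total * 100
Coverage = 752 / 1788 * 100
Coverage = 42.06%

42.06%


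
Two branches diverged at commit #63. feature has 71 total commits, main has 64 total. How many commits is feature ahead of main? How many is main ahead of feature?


Common ancestor: commit #63
feature commits after divergence: 71 - 63 = 8
main commits after divergence: 64 - 63 = 1
feature is 8 commits ahead of main
main is 1 commits ahead of feature

feature ahead: 8, main ahead: 1


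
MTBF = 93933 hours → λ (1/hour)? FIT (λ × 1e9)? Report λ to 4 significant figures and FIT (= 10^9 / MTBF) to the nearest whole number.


Formula: λ = 1 / MTBF; FIT = λ × 1e9 = 1e9 / MTBF
λ = 1 / 93933 ≈ 1.065e-05 failures/hour
FIT = 1e9 / 93933 ≈ 10646 failures per 1e9 hours (nearest whole number)

λ = 1.065e-05 /h, FIT = 10646


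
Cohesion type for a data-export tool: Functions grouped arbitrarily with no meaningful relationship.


Reasoning: Worst: random grouping
Type: Coincidental cohesion

Coincidental cohesion


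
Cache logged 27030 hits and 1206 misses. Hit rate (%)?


Formula: hit rate = hits / (hits + misses) * 100
hit rate = 27030 / (27030 + 1206) * 100
hit rate = 27030 / 28236 * 100
hit rate = 95.73%

95.73%


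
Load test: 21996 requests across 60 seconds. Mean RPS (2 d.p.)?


Formula: throughput = requests / seconds
throughput = 21996 / 60
throughput = 366.6 requests/second

366.6 requests/second


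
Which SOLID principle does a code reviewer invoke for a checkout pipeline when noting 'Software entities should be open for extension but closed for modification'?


This describes the Open/Closed Principle (OCP)

Open/Closed Principle (OCP)


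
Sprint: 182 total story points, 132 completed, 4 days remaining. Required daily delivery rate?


Formula: Required rate = Remaining points / Days left
Remaining = 182 - 132 = 50 points
Required rate = 50 / 4 = 12.5 points/day

12.5 points/day


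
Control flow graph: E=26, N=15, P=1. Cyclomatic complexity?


Formula: V(G) = E - N + 2P
V(G) = 26 - 15 + 2*1
V(G) = 11 + 2
V(G) = 13

13


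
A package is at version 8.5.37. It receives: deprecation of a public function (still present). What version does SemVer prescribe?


Current: 8.5.37
Change category: 'deprecation of a public function (still present)' → minor bump
SemVer rule: minor bump → increment MINOR, reset PATCH to 0 (MAJOR unchanged)
New: 8.6.0

8.6.0


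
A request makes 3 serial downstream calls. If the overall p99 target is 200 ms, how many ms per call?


Formula: per_stage = total_budget / stages
per_stage = 200 / 3
per_stage = 66.67 ms

66.67 ms


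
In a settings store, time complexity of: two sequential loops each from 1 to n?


Reasoning: sequential dominates: O(n) + O(n) = O(n)
Complexity: O(n)

O(n)


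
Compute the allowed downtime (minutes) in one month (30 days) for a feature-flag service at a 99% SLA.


Formula: allowed downtime = period * (100 - SLA) / 100
Period (month (30 days)) = 43200 minutes
Unavailability fraction = (100 - 99.0) / 100
Allowed downtime = 43200 * (100 - 99.0) / 100
Allowed downtime = 432.0 minutes

432.0 minutes


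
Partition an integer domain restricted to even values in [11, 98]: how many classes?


Constraint: even integers in [11, 98]
Class 1: x < 11 — out-of-range invalid
Class 2: x in [11,98] but odd — wrong type invalid
Class 3: x in [11,98] and even — valid
Class 4: x > 98 — out-of-range invalid
Total equivalence classes: 4

4 equivalence classes


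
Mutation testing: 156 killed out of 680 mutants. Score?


Mutation score = killed / total * 100
Mutation score = 156 / 680 * 100
Mutation score = 22.94%

22.94%


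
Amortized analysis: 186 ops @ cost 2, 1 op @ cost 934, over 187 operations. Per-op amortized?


Formula: Amortized cost = Total cost / Operations
Total cost = (186 * 2) + (1 * 934)
Total cost = 372 + 934 = 1306
Amortized = 1306 / 187 = 6.984

6.984


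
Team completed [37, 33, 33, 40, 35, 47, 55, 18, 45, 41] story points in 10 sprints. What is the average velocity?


Formula: Avg velocity = Total points / Number of sprints
Points: [37, 33, 33, 40, 35, 47, 55, 18, 45, 41]
Sum = 37 + 33 + 33 + 40 + 35 + 47 + 55 + 18 + 45 + 41 = 384
Avg velocity = 384 / 10 = 38.4 points/sprint

38.4 points/sprint


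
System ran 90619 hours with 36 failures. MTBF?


Formula: MTBF = Total operating time / Number of failures
MTBF = 90619 / 36
MTBF = 2517.19 hours

2517.19 hours


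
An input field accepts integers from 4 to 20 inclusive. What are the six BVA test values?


Range: [4, 20]
Boundaries: just below min, min, min+1, max-1, max, just above max
Values: [3, 4, 5, 19, 20, 21]

[3, 4, 5, 19, 20, 21]


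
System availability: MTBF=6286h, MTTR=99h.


Availability = MTBF / (MTBF + MTTR)
Availability = 6286 / (6286 + 99)
Availability = 6286 / 6385
Availability = 98.4495%

98.4495%


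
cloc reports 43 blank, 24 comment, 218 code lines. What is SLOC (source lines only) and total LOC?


Total LOC = blank + comment + code
Total LOC = 43 + 24 + 218 = 285
SLOC (source only) = code = 218

Total LOC: 285, SLOC: 218


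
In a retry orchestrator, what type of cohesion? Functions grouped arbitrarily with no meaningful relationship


Reasoning: Worst: random grouping
Type: Coincidental cohesion

Coincidental cohesion


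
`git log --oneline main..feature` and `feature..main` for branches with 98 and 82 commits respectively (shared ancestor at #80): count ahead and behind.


Common ancestor: commit #80
feature commits after divergence: 98 - 80 = 18
main commits after divergence: 82 - 80 = 2
feature is 18 commits ahead of main
main is 2 commits ahead of feature

feature ahead: 18, main ahead: 2


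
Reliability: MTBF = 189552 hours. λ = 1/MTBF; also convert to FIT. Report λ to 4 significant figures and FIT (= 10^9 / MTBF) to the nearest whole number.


Formula: λ = 1 / MTBF; FIT = λ × 1e9 = 1e9 / MTBF
λ = 1 / 189552 ≈ 5.276e-06 failures/hour
FIT = 1e9 / 189552 ≈ 5276 failures per 1e9 hours (nearest whole number)

λ = 5.276e-06 /h, FIT = 5276


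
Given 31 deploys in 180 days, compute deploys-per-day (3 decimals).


Formula: deployments per day = releases / days
= 31 / 180
= 0.172 deploys/day
(equivalently, 1.21 deploys/week)

0.172 deploys/day


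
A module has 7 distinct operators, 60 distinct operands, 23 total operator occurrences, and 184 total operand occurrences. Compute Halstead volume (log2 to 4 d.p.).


Formula: V = N * log2(η), where N = N1 + N2 and η = η1 + η2
η = 7 + 60 = 67
N = 23 + 184 = 207
log2(67) ≈ 6.0661
V = 207 * 6.0661 = 1255.68

1255.68


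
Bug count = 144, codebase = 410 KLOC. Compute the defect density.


Defect density = defects / KLOC
Defect density = 144 / 410
Defect density = 0.351 defects/KLOC

0.351 defects/KLOC


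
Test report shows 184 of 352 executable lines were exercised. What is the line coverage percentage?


Coverage = covered / total * 100
Coverage = 184 / 352 * 100
Coverage = 52.27%

52.27%


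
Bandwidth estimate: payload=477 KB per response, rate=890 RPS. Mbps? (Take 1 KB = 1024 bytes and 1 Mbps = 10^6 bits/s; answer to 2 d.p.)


Formula: Mbps = payload_bytes * RPS * 8 / 1e6
Payload per request = 477 KB = 477 * 1024 = 488448 bytes
Total bytes/sec = 488448 * 890 = 434718720
Total bits/sec = 434718720 * 8 = 3477749760
Mbps = 3477749760 / 1e6 = 3477.75

3477.75 Mbps


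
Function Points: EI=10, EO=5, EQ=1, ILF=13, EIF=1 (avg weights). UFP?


UFP = EI*4 + EO*5 + EQ*4 + ILF*10 + EIF*7
UFP = 10*4 + 5*5 + 1*4 + 13*10 + 1*7
UFP = 40 + 25 + 4 + 130 + 7
UFP = 206

206


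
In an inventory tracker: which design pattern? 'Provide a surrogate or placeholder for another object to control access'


This matches the Proxy pattern

Proxy


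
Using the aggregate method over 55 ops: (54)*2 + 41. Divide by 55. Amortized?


Formula: Amortized cost = Total cost / Operations
Total cost = (54 * 2) + (1 * 41)
Total cost = 108 + 41 = 149
Amortized = 149 / 55 = 2.7091

2.7091


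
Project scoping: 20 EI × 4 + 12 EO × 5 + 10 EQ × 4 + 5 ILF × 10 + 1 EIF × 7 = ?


UFP = EI*4 + EO*5 + EQ*4 + ILF*10 + EIF*7
UFP = 20*4 + 12*5 + 10*4 + 5*10 + 1*7
UFP = 80 + 60 + 40 + 50 + 7
UFP = 237

237


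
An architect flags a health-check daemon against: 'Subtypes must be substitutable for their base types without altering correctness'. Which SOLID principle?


This describes the Liskov Substitution Principle (LSP)

Liskov Substitution Principle (LSP)


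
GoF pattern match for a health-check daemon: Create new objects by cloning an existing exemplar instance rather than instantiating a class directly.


This matches the Prototype pattern

Prototype


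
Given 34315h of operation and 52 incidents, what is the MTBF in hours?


Formula: MTBF = Total operating time / Number of failures
MTBF = 34315 / 52
MTBF = 659.9 hours

659.9 hours


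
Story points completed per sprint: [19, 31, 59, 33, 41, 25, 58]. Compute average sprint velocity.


Formula: Avg velocity = Total points / Number of sprints
Points: [19, 31, 59, 33, 41, 25, 58]
Sum = 19 + 31 + 59 + 33 + 41 + 25 + 58 = 266
Avg velocity = 266 / 7 = 38.0 points/sprint

38.0 points/sprint


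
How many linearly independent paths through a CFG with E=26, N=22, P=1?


Formula: V(G) = E - N + 2P
V(G) = 26 - 22 + 2*1
V(G) = 4 + 2
V(G) = 6

6


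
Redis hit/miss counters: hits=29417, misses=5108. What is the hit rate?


Formula: hit rate = hits / (hits + misses) * 100
hit rate = 29417 / (29417 + 5108) * 100
hit rate = 29417 / 34525 * 100
hit rate = 85.2%

85.2%


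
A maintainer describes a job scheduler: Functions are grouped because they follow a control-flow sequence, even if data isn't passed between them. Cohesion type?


Reasoning: Grouped by order of execution within a routine, not by data flow
Type: Procedural cohesion

Procedural cohesion


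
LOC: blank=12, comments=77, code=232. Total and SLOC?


Total LOC = blank + comment + code
Total LOC = 12 + 77 + 232 = 321
SLOC (source only) = code = 232

Total LOC: 321, SLOC: 232


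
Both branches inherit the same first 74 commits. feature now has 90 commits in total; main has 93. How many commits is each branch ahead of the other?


Common ancestor: commit #74
feature commits after divergence: 90 - 74 = 16
main commits after divergence: 93 - 74 = 19
feature is 16 commits ahead of main
main is 19 commits ahead of feature

feature ahead: 16, main ahead: 19


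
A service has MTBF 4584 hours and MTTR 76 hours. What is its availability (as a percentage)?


Availability = MTBF / (MTBF + MTTR)
Availability = 4584 / (4584 + 76)
Availability = 4584 / 4660
Availability = 98.3691%

98.3691%


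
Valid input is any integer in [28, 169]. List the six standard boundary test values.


Range: [28, 169]
Boundaries: just below min, min, min+1, max-1, max, just above max
Values: [27, 28, 29, 168, 169, 170]

[27, 28, 29, 168, 169, 170]


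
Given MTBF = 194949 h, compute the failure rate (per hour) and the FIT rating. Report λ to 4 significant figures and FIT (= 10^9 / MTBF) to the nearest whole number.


Formula: λ = 1 / MTBF; FIT = λ × 1e9 = 1e9 / MTBF
λ = 1 / 194949 ≈ 5.130e-06 failures/hour
FIT = 1e9 / 194949 ≈ 5130 failures per 1e9 hours (nearest whole number)

λ = 5.130e-06 /h, FIT = 5130


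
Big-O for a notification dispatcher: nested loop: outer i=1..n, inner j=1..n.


Reasoning: n iterations times n iterations
Complexity: O(n^2)

O(n^2)


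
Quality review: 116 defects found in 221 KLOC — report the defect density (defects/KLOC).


Defect density = defects / KLOC
Defect density = 116 / 221
Defect density = 0.525 defects/KLOC

0.525 defects/KLOC


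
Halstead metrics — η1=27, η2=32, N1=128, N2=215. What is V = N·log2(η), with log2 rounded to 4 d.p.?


Formula: V = N * log2(η), where N = N1 + N2 and η = η1 + η2
η = 27 + 32 = 59
N = 128 + 215 = 343
log2(59) ≈ 5.8826
V = 343 * 5.8826 = 2017.73

2017.73


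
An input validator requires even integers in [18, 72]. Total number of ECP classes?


Constraint: even integers in [18, 72]
Class 1: x < 18 — out-of-range invalid
Class 2: x in [18,72] but odd — wrong type invalid
Class 3: x in [18,72] and even — valid
Class 4: x > 72 — out-of-range invalid
Total equivalence classes: 4

4 equivalence classes


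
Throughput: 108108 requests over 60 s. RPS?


Formula: throughput = requests / seconds
throughput = 108108 / 60
throughput = 1801.8 requests/second

1801.8 requests/second


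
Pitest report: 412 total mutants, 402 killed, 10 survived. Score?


Mutation score = killed / total * 100
Mutation score = 402 / 412 * 100
Mutation score = 97.57%

97.57%


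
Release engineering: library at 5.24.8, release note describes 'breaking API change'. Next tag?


Current: 5.24.8
Change category: 'breaking API change' → major bump
SemVer rule: major bump → increment MAJOR, reset MINOR and PATCH to 0
New: 6.0.0

6.0.0


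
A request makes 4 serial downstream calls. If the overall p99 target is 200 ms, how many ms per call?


Formula: per_stage = total_budget / stages
per_stage = 200 / 4
per_stage = 50.0 ms

50.0 ms


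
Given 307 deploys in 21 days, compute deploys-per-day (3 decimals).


Formula: deployments per day = releases / days
= 307 / 21
= 14.619 deploys/day
(equivalently, 102.33 deploys/week)

14.619 deploys/day


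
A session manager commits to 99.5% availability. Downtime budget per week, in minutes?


Formula: allowed downtime = period * (100 - SLA) / 100
Period (week) = 10080 minutes
Unavailability fraction = (100 - 99.5) / 100
Allowed downtime = 10080 * (100 - 99.5) / 100
Allowed downtime = 50.4 minutes

50.4 minutes


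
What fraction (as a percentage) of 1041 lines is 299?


Coverage = covered / total * 100
Coverage = 299 / 1041 * 100
Coverage = 28.72%

28.72%


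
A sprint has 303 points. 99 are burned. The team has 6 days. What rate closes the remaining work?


Formula: Required rate = Remaining points / Days left
Remaining = 303 - 99 = 204 points
Required rate = 204 / 6 = 34.0 points/day

34.0 points/day


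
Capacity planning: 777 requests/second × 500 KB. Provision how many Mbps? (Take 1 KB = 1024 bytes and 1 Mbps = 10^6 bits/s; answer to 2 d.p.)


Formula: Mbps = payload_bytes * RPS * 8 / 1e6
Payload per request = 500 KB = 500 * 1024 = 512000 bytes
Total bytes/sec = 512000 * 777 = 397824000
Total bits/sec = 397824000 * 8 = 3182592000
Mbps = 3182592000 / 1e6 = 3182.59

3182.59 Mbps


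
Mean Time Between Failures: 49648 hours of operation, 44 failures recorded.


Formula: MTBF = Total operating time / Number of failures
MTBF = 49648 / 44
MTBF = 1128.36 hours

1128.36 hours


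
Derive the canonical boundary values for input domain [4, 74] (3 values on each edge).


Range: [4, 74]
Boundaries: just below min, min, min+1, max-1, max, just above max
Values: [3, 4, 5, 73, 74, 75]

[3, 4, 5, 73, 74, 75]


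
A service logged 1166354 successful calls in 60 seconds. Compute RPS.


Formula: throughput = requests / seconds
throughput = 1166354 / 60
throughput = 19439.23 requests/second

19439.23 requests/second


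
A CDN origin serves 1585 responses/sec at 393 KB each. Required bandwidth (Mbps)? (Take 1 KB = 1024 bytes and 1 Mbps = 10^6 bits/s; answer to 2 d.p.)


Formula: Mbps = payload_bytes * RPS * 8 / 1e6
Payload per request = 393 KB = 393 * 1024 = 402432 bytes
Total bytes/sec = 402432 * 1585 = 637854720
Total bits/sec = 637854720 * 8 = 5102837760
Mbps = 5102837760 / 1e6 = 5102.84

5102.84 Mbps


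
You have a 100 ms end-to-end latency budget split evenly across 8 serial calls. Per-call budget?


Formula: per_stage = total_budget / stages
per_stage = 100 / 8
per_stage = 12.5 ms

12.5 ms


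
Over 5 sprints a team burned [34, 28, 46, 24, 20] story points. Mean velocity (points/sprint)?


Formula: Avg velocity = Total points / Number of sprints
Points: [34, 28, 46, 24, 20]
Sum = 34 + 28 + 46 + 24 + 20 = 152
Avg velocity = 152 / 5 = 30.4 points/sprint

30.4 points/sprint


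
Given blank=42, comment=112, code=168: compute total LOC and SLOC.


Total LOC = blank + comment + code
Total LOC = 42 + 112 + 168 = 322
SLOC (source only) = code = 168

Total LOC: 322, SLOC: 168


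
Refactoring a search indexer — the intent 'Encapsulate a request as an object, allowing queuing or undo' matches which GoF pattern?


This matches the Command pattern

Command


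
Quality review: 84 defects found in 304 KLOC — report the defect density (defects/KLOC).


Defect density = defects / KLOC
Defect density = 84 / 304
Defect density = 0.276 defects/KLOC

0.276 defects/KLOC


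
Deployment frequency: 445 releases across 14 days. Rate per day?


Formula: deployments per day = releases / days
= 445 / 14
= 31.786 deploys/day
(equivalently, 222.5 deploys/week)

31.786 deploys/day


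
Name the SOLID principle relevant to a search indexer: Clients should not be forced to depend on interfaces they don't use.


This describes the Interface Segregation Principle (ISP)

Interface Segregation Principle (ISP)


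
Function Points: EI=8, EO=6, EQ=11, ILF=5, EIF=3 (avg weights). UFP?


UFP = EI*4 + EO*5 + EQ*4 + ILF*10 + EIF*7
UFP = 8*4 + 6*5 + 11*4 + 5*10 + 3*7
UFP = 32 + 30 + 44 + 50 + 21
UFP = 177

177


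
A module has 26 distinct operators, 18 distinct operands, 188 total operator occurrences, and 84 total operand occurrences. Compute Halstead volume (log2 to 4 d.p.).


Formula: V = N * log2(η), where N = N1 + N2 and η = η1 + η2
η = 26 + 18 = 44
N = 188 + 84 = 272
log2(44) ≈ 5.4594
V = 272 * 5.4594 = 1484.96

1484.96


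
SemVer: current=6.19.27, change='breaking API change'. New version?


Current: 6.19.27
Change category: 'breaking API change' → major bump
SemVer rule: major bump → increment MAJOR, reset MINOR and PATCH to 0
New: 7.0.0

7.0.0


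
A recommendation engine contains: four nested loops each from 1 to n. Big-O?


Reasoning: four levels of nesting
Complexity: O(n^4)

O(n^4)


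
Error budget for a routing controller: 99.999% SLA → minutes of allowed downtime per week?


Formula: allowed downtime = period * (100 - SLA) / 100
Period (week) = 10080 minutes
Unavailability fraction = (100 - 99.999) / 100
Allowed downtime = 10080 * (100 - 99.999) / 100
Allowed downtime = 0.1008 minutes

0.1008 minutes


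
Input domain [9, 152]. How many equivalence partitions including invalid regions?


Valid range: [9, 152]
Class 1: x < 9 — invalid
Class 2: 9 ≤ x ≤ 152 — valid
Class 3: x > 152 — invalid
Total equivalence classes: 3

3 equivalence classes


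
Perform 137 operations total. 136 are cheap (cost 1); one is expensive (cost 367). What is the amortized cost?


Formula: Amortized cost = Total cost / Operations
Total cost = (136 * 1) + (1 * 367)
Total cost = 136 + 367 = 503
Amortized = 503 / 137 = 3.6715

3.6715


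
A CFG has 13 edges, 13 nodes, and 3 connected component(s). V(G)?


Formula: V(G) = E - N + 2P
V(G) = 13 - 13 + 2*3
V(G) = 0 + 6
V(G) = 6

6


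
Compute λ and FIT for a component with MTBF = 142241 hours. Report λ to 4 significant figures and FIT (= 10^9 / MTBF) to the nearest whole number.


Formula: λ = 1 / MTBF; FIT = λ × 1e9 = 1e9 / MTBF
λ = 1 / 142241 ≈ 7.030e-06 failures/hour
FIT = 1e9 / 142241 ≈ 7030 failures per 1e9 hours (nearest whole number)

λ = 7.030e-06 /h, FIT = 7030


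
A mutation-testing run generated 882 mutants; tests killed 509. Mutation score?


Mutation score = killed / total * 100
Mutation score = 509 / 882 * 100
Mutation score = 57.71%

57.71%


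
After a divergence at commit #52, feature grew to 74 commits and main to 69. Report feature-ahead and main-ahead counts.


Common ancestor: commit #52
feature commits after divergence: 74 - 52 = 22
main commits after divergence: 69 - 52 = 17
feature is 22 commits ahead of main
main is 17 commits ahead of feature

feature ahead: 22, main ahead: 17


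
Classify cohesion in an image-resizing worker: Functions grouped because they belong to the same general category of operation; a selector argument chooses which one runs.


Reasoning: Grouped by category of activity, not by data or sequence
Type: Logical cohesion

Logical cohesion


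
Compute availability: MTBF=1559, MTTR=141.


Availability = MTBF / (MTBF + MTTR)
Availability = 1559 / (1559 + 141)
Availability = 1559 / 1700
Availability = 91.7059%

91.7059%


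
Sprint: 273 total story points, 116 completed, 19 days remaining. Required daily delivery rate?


Formula: Required rate = Remaining points / Days left
Remaining = 273 - 116 = 157 points
Required rate = 157 / 19 = 8.26 points/day

8.26 points/day


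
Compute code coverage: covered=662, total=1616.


Coverage = covered / total * 100
Coverage = 662 / 1616 * 100
Coverage = 40.97%

40.97%


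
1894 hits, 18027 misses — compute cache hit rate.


Formula: hit rate = hits / (hits + misses) * 100
hit rate = 1894 / (1894 + 18027) * 100
hit rate = 1894 / 19921 * 100
hit rate = 9.51%

9.51%


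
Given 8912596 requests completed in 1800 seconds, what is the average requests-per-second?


Formula: throughput = requests / seconds
throughput = 8912596 / 1800
throughput = 4951.44 requests/second

4951.44 requests/second


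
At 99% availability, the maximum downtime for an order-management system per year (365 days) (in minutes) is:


Formula: allowed downtime = period * (100 - SLA) / 100
Period (year (365 days)) = 525600 minutes
Unavailability fraction = (100 - 99.0) / 100
Allowed downtime = 525600 * (100 - 99.0) / 100
Allowed downtime = 5256.0 minutes

5256.0 minutes


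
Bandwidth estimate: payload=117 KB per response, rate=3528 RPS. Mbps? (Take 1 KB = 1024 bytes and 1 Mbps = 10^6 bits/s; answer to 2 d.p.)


Formula: Mbps = payload_bytes * RPS * 8 / 1e6
Payload per request = 117 KB = 117 * 1024 = 119808 bytes
Total bytes/sec = 119808 * 3528 = 422682624
Total bits/sec = 422682624 * 8 = 3381460992
Mbps = 3381460992 / 1e6 = 3381.46

3381.46 Mbps


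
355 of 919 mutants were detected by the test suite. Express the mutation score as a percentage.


Mutation score = killed / total * 100
Mutation score = 355 / 919 * 100
Mutation score = 38.63%

38.63%


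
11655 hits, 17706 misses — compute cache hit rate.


Formula: hit rate = hits / (hits + misses) * 100
hit rate = 11655 / (11655 + 17706) * 100
hit rate = 11655 / 29361 * 100
hit rate = 39.7%

39.7%


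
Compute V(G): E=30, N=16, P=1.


Formula: V(G) = E - N + 2P
V(G) = 30 - 16 + 2*1
V(G) = 14 + 2
V(G) = 16

16


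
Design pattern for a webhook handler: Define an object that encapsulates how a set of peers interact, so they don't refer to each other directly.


This matches the Mediator pattern

Mediator


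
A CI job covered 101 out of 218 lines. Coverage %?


Coverage = covered / total * 100
Coverage = 101 / 218 * 100
Coverage = 46.33%

46.33%


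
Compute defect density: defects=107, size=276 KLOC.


Defect density = defects / KLOC
Defect density = 107 / 276
Defect density = 0.388 defects/KLOC

0.388 defects/KLOC


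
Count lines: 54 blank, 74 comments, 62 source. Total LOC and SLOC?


Total LOC = blank + comment + code
Total LOC = 54 + 74 + 62 = 190
SLOC (source only) = code = 62

Total LOC: 190, SLOC: 62


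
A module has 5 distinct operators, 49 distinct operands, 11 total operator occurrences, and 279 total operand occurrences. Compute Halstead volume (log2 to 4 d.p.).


Formula: V = N * log2(η), where N = N1 + N2 and η = η1 + η2
η = 5 + 49 = 54
N = 11 + 279 = 290
log2(54) ≈ 5.7549
V = 290 * 5.7549 = 1668.92

1668.92


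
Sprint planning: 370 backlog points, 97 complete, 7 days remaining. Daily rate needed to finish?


Formula: Required rate = Remaining points / Days left
Remaining = 370 - 97 = 273 points
Required rate = 273 / 7 = 39.0 points/day

39.0 points/day


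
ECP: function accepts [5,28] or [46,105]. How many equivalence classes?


Valid ranges: [5,28] and [46,105]
Class 1: x < 5 — invalid
Class 2: 5 ≤ x ≤ 28 — valid
Class 3: 28 < x < 46 — invalid (gap between ranges)
Class 4: 46 ≤ x ≤ 105 — valid
Class 5: x > 105 — invalid
Total equivalence classes: 5

5 equivalence classes


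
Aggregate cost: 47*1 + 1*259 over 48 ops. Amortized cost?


Formula: Amortized cost = Total cost / Operations
Total cost = (47 * 1) + (1 * 259)
Total cost = 47 + 259 = 306
Amortized = 306 / 48 = 6.375

6.375


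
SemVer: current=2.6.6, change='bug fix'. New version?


Current: 2.6.6
Change category: 'bug fix' → patch bump
SemVer rule: patch bump → increment PATCH (MAJOR and MINOR unchanged)
New: 2.6.7

2.6.7


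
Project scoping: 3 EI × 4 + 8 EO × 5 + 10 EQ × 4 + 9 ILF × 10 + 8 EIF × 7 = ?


UFP = EI*4 + EO*5 + EQ*4 + ILF*10 + EIF*7
UFP = 3*4 + 8*5 + 10*4 + 9*10 + 8*7
UFP = 12 + 40 + 40 + 90 + 56
UFP = 238

238


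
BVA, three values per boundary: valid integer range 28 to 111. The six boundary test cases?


Range: [28, 111]
Boundaries: just below min, min, min+1, max-1, max, just above max
Values: [27, 28, 29, 110, 111, 112]

[27, 28, 29, 110, 111, 112]


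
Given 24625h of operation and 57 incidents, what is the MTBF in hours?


Formula: MTBF = Total operating time / Number of failures
MTBF = 24625 / 57
MTBF = 432.02 hours

432.02 hours


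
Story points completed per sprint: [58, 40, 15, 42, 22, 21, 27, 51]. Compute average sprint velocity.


Formula: Avg velocity = Total points / Number of sprints
Points: [58, 40, 15, 42, 22, 21, 27, 51]
Sum = 58 + 40 + 15 + 42 + 22 + 21 + 27 + 51 = 276
Avg velocity = 276 / 8 = 34.5 points/sprint

34.5 points/sprint


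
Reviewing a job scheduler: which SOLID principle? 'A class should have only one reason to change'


This describes the Single Responsibility Principle (SRP)

Single Responsibility Principle (SRP)


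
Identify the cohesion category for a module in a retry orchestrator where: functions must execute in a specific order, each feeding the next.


Reasoning: Output of one is input to next
Type: Sequential cohesion

Sequential cohesion


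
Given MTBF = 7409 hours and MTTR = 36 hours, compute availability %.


Availability = MTBF / (MTBF + MTTR)
Availability = 7409 / (7409 + 36)
Availability = 7409 / 7445
Availability = 99.5165%

99.5165%


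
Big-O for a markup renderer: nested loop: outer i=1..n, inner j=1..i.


Reasoning: triangle: n(n+1)/2 ~ n^2/2
Complexity: O(n^2)

O(n^2)


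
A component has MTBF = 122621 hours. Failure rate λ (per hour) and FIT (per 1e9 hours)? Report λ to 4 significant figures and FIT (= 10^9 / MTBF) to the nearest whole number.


Formula: λ = 1 / MTBF; FIT = λ × 1e9 = 1e9 / MTBF
λ = 1 / 122621 ≈ 8.155e-06 failures/hour
FIT = 1e9 / 122621 ≈ 8155 failures per 1e9 hours (nearest whole number)

λ = 8.155e-06 /h, FIT = 8155


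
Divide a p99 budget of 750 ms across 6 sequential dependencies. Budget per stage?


Formula: per_stage = total_budget / stages
per_stage = 750 / 6
per_stage = 125.0 ms

125.0 ms


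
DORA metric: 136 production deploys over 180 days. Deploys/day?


Formula: deployments per day = releases / days
= 136 / 180
= 0.756 deploys/day
(equivalently, 5.29 deploys/week)

0.756 deploys/day


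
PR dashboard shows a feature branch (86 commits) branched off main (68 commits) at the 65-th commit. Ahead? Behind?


Common ancestor: commit #65
feature commits after divergence: 86 - 65 = 21
main commits after divergence: 68 - 65 = 3
feature is 21 commits ahead of main
main is 3 commits ahead of feature

feature ahead: 21, main ahead: 3


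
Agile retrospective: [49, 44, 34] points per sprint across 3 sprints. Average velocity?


Formula: Avg velocity = Total points / Number of sprints
Points: [49, 44, 34]
Sum = 49 + 44 + 34 = 127
Avg velocity = 127 / 3 = 42.33 points/sprint

42.33 points/sprint


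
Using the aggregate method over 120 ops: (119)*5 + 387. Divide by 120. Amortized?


Formula: Amortized cost = Total cost / Operations
Total cost = (119 * 5) + (1 * 387)
Total cost = 595 + 387 = 982
Amortized = 982 / 120 = 8.1833

8.1833


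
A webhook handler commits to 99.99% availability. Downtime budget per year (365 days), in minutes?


Formula: allowed downtime = period * (100 - SLA) / 100
Period (year (365 days)) = 525600 minutes
Unavailability fraction = (100 - 99.99) / 100
Allowed downtime = 525600 * (100 - 99.99) / 100
Allowed downtime = 52.56 minutes

52.56 minutes


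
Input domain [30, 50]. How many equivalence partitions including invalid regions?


Valid range: [30, 50]
Class 1: x < 30 — invalid
Class 2: 30 ≤ x ≤ 50 — valid
Class 3: x > 50 — invalid
Total equivalence classes: 3

3 equivalence classes


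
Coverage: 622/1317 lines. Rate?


Coverage = covered / total * 100
Coverage = 622 / 1317 * 100
Coverage = 47.23%

47.23%


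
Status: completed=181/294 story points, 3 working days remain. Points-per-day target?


Formula: Required rate = Remaining points / Days left
Remaining = 294 - 181 = 113 points
Required rate = 113 / 3 = 37.67 points/day

37.67 points/day


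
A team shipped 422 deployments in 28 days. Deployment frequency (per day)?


Formula: deployments per day = releases / days
= 422 / 28
= 15.071 deploys/day
(equivalently, 105.5 deploys/week)

15.071 deploys/day


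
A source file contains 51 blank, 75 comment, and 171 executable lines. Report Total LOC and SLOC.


Total LOC = blank + comment + code
Total LOC = 51 + 75 + 171 = 297
SLOC (source only) = code = 171

Total LOC: 297, SLOC: 171


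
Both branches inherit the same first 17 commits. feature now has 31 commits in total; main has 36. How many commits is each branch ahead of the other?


Common ancestor: commit #17
feature commits after divergence: 31 - 17 = 14
main commits after divergence: 36 - 17 = 19
feature is 14 commits ahead of main
main is 19 commits ahead of feature

feature ahead: 14, main ahead: 19


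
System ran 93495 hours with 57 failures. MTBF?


Formula: MTBF = Total operating time / Number of failures
MTBF = 93495 / 57
MTBF = 1640.26 hours

1640.26 hours


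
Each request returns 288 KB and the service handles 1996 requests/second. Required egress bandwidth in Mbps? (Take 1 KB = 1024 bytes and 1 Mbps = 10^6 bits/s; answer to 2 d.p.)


Formula: Mbps = payload_bytes * RPS * 8 / 1e6
Payload per request = 288 KB = 288 * 1024 = 294912 bytes
Total bytes/sec = 294912 * 1996 = 588644352
Total bits/sec = 588644352 * 8 = 4709154816
Mbps = 4709154816 / 1e6 = 4709.15

4709.15 Mbps


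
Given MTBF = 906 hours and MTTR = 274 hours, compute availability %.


Availability = MTBF / (MTBF + MTTR)
Availability = 906 / (906 + 274)
Availability = 906 / 1180
Availability = 76.7797%

76.7797%


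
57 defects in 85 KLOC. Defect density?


Defect density = defects / KLOC
Defect density = 57 / 85
Defect density = 0.671 defects/KLOC

0.671 defects/KLOC


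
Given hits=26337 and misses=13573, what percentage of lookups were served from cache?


Formula: hit rate = hits / (hits + misses) * 100
hit rate = 26337 / (26337 + 13573) * 100
hit rate = 26337 / 39910 * 100
hit rate = 65.99%

65.99%


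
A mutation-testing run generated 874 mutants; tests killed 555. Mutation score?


Mutation score = killed / total * 100
Mutation score = 555 / 874 * 100
Mutation score = 63.5%

63.5%


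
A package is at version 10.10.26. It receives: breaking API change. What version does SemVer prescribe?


Current: 10.10.26
Change category: 'breaking API change' → major bump
SemVer rule: major bump → increment MAJOR, reset MINOR and PATCH to 0
New: 11.0.0

11.0.0


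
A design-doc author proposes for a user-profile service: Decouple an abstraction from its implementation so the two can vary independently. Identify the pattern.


This matches the Bridge pattern

Bridge


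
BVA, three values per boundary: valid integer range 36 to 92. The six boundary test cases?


Range: [36, 92]
Boundaries: just below min, min, min+1, max-1, max, just above max
Values: [35, 36, 37, 91, 92, 93]

[35, 36, 37, 91, 92, 93]


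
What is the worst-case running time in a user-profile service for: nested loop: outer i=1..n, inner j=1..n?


Reasoning: n iterations times n iterations
Complexity: O(n^2)

O(n^2)


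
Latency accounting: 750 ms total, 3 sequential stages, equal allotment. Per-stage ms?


Formula: per_stage = total_budget / stages
per_stage = 750 / 3
per_stage = 250.0 ms

250.0 ms


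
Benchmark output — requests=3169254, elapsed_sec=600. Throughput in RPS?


Formula: throughput = requests / seconds
throughput = 3169254 / 600
throughput = 5282.09 requests/second

5282.09 requests/second


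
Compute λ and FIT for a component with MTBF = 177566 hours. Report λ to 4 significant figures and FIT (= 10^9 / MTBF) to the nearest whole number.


Formula: λ = 1 / MTBF; FIT = λ × 1e9 = 1e9 / MTBF
λ = 1 / 177566 ≈ 5.632e-06 failures/hour
FIT = 1e9 / 177566 ≈ 5632 failures per 1e9 hours (nearest whole number)

λ = 5.632e-06 /h, FIT = 5632


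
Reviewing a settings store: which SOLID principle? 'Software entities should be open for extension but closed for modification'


This describes the Open/Closed Principle (OCP)

Open/Closed Principle (OCP)
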